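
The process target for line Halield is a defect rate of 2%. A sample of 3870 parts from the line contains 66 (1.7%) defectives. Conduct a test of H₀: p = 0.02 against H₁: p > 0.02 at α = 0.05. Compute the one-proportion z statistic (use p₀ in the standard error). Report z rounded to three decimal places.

p̂ = 66/3870 = 0.017054.
Under H₀, SE = √(0.02·0.98/3870) = √(5.0646e-06) = 0.002250.
z = (0.017054 − 0.02)/0.002250 = -0.002946/0.002250 = -1.309.
p-value = P(Z > -1.309) ≈ 0.9047, so at α = 0.05 we fail to reject H₀.

z = -1.309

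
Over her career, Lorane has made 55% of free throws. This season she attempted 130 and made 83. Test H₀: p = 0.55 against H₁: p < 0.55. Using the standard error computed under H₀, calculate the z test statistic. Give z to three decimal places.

z = 2.027

p̂ = 83/130 = 0.638462.
SE = √(p₀(1−p₀)/n) = √(0.2475/130) = 0.043633.
z = (0.638462 − 0.55)/0.043633 = 0.088462/0.043633 = 2.027.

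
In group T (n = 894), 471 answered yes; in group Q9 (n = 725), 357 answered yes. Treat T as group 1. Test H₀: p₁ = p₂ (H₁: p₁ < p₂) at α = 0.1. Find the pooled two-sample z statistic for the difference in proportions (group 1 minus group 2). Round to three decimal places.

z = 1.378

p̂₁ = 471/894 ≈ 0.526846, p̂₂ = 357/725 ≈ 0.492414.
Pooled p̂ = (471+357)/(894+725) = 828/1619 = 0.511427.
SE = √(0.249869 × 0.00249788) = 0.024983.
z = (0.526846 − 0.492414)/0.024983 = 0.034432/0.024983 = 1.378.
p-value = P(Z < 1.378) ≈ 0.9159, so at α = 0.1 we fail to reject H₀.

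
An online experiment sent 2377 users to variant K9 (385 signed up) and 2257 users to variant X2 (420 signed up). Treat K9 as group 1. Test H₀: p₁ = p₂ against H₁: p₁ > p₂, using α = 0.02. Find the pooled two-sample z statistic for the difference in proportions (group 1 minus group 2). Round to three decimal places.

p̂₁ = 385/2377 = 0.161969, p̂₂ = 420/2257 = 0.186088.
Pooled p̂ = (385+420)/(2377+2257) = 805/4634 = 0.173716.
SE = √(0.143539 × 0.000863764) = 0.011135.
z = (0.161969 − 0.186088)/0.011135 = -0.024119/0.011135 = -2.166.
p-value = P(Z > -2.166) ≈ 0.9848. With α = 0.02, fail to reject H₀.

z = -2.166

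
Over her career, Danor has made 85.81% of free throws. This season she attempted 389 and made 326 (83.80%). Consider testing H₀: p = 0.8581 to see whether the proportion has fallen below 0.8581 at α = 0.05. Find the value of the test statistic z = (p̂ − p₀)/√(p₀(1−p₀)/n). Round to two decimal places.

p̂ = 326/389 ≈ 0.83805.
SE = √(p₀(1−p₀)/n) = √(0.12176/389) = 0.01769.
z = (0.83805 − 0.8581)/0.01769 = -0.02005/0.01769 = -1.13.
p-value = P(Z < -1.133) ≈ 0.1285; since p > α = 0.05, fail to reject H₀.

z = -1.13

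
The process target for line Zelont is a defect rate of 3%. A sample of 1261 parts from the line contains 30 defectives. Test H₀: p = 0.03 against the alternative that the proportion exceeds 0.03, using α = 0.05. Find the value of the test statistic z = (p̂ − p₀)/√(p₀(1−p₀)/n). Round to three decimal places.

p̂ = 30/1261 ≈ 0.0237906.
Standard error under H₀: √(0.03×0.97/1261) = 0.0048038.
z = (0.0237906 − 0.03)/0.0048038 = -0.0062094/0.0048038 = -1.293.
p-value = P(Z > -1.293) ≈ 0.9019. With α = 0.05, fail to reject H₀.

z = -1.293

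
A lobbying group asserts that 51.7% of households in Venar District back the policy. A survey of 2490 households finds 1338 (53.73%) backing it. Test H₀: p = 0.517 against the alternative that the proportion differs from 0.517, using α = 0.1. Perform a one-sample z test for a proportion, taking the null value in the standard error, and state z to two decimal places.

z = 2.03

p̂ = 1338/2490 ≈ 0.5373.
Under H₀, SE = √(0.517·0.483/2490) = √(0.000100286) = 0.0100.
z = (0.5373 − 0.517)/0.0100 = 0.0203/0.0100 = 2.03.
p-value = 2·P(Z > 2.032) ≈ 0.0421, so at α = 0.1 we reject H₀.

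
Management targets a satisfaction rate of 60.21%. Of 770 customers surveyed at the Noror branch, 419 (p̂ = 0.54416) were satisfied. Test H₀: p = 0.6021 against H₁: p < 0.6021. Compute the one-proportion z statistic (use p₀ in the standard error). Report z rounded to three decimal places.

p̂ = 419/770 = 0.54416.
SE = √(p₀(1−p₀)/n) = √(0.23958/770) = 0.01764.
z = (0.54416 − 0.6021)/0.01764 = -0.05794/0.01764 = -3.285.

z = -3.285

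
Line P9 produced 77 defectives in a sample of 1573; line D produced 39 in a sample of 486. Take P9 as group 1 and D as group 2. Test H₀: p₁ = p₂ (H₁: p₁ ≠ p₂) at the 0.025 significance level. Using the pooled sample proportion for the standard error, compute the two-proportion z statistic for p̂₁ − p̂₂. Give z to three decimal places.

z = -2.615

p̂₁ = 77/1573 = 0.04895, p̂₂ = 39/486 = 0.08025.
Pooled p̂ = (77+39)/(1573+486) = 116/2059 = 0.05634.
SE = √(p̂(1−p̂)(1/n₁+1/n₂)) = √(0.05634·0.94366·0.00269334) = √(0.000143189) = 0.01197.
z = (0.04895 − 0.08025)/0.01197 = -0.03130/0.01197 = -2.615.
Two-sided p-value ≈ 2·Φ(−2.615) = 0.0089; since p < α = 0.025, reject H₀.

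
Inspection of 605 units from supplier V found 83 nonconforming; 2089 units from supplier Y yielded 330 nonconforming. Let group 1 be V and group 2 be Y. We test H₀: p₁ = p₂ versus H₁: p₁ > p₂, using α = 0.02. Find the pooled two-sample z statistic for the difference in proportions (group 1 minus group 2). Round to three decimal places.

z = -1.249

p̂₁ = 83/605 = 0.137190, p̂₂ = 330/2089 = 0.157970.
Pooled p̂ = (83+330)/(605+2089) = 413/2694 = 0.153304.
SE = √(p̂(1−p̂)(1/n₁+1/n₂)) = √(0.153304·0.846696·0.00213159) = √(0.000276684) = 0.016634.
z = (0.137190 − 0.157970)/0.016634 = -0.020780/0.016634 = -1.249.
p-value = P(Z > -1.249) ≈ 0.8942, so at α = 0.02 we fail to reject H₀.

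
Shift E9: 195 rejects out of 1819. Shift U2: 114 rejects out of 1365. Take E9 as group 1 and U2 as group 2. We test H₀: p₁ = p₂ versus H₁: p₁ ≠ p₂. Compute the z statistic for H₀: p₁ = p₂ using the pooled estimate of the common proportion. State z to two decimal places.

p̂₁ = 195/1819 ≈ 0.10720, p̂₂ = 114/1365 ≈ 0.08352.
Pooled p̂ = (195+114)/(1819+1365) = 309/3184 = 0.09705.
SE = √(p̂(1−p̂)(1/n₁+1/n₂)) = √(0.09705·0.90295·0.00128235) = √(0.000112372) = 0.01060.
z = (0.10720 − 0.08352)/0.01060 = 0.02368/0.01060 = 2.23.

z = 2.23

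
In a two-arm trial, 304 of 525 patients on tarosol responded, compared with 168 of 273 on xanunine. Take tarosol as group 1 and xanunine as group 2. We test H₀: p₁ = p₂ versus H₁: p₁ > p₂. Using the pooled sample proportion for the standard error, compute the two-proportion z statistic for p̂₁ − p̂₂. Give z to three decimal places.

z = -0.991

p̂₁ = 304/525 = 0.579048, p̂₂ = 168/273 = 0.615385.
Pooled p̂ = (304+168)/(525+273) = 472/798 = 0.591479.
SE = √(p̂(1−p̂)(1/n₁+1/n₂)) = √(0.591479·0.408521·0.00556777) = √(0.00134535) = 0.036679.
z = (0.579048 − 0.615385)/0.036679 = -0.036337/0.036679 = -0.991.
p-value = P(Z > -0.991) ≈ 0.8391.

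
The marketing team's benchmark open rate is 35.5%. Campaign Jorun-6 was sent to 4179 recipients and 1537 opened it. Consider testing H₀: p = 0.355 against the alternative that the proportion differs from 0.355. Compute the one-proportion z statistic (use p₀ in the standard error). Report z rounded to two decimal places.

z = 1.73

p̂ = 1537/4179 ≈ 0.3678.
Under H₀, SE = √(0.355·0.645/4179) = √(5.47918e-05) = 0.0074.
z = (0.3678 − 0.355)/0.0074 = 0.0128/0.0074 = 1.73.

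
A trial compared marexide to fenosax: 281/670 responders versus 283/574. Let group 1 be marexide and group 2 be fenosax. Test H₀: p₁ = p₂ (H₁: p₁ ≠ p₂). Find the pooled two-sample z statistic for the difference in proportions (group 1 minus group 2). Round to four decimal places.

z = -2.6005

p̂₁ = 281/670 = 0.419403, p̂₂ = 283/574 = 0.493031.
Pooled p̂ = (281+283)/(670+574) = 564/1244 = 0.453376.
SE = √(p̂(1−p̂)(1/n₁+1/n₂)) = √(0.453376·0.546624·0.0032347) = √(0.000801643) = 0.028313.
z = (0.419403 − 0.493031)/0.028313 = -0.073628/0.028313 = -2.6005.
Two-sided p-value ≈ 2·Φ(−2.600) = 0.0093.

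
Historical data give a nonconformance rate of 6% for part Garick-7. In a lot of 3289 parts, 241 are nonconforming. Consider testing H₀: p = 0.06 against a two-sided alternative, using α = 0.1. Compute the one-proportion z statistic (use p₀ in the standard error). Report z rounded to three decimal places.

p̂ = 241/3289 ≈ 0.073275.
SE = √(p₀(1−p₀)/n) = √(0.0564/3289) = 0.004141.
z = (0.073275 − 0.06)/0.004141 = 0.013275/0.004141 = 3.206.
p-value = 2·P(Z > 3.206) ≈ 0.0013. With α = 0.1, reject H₀.

z = 3.206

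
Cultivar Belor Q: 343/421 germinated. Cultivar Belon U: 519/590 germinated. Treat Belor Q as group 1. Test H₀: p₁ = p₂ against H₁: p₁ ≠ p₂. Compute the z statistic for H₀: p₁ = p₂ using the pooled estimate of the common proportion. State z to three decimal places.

p̂₁ = 343/421 = 0.814727, p̂₂ = 519/590 = 0.879661.
Pooled p̂ = (343+519)/(421+590) = 862/1011 = 0.852621.
SE = √(p̂(1−p̂)(1/n₁+1/n₂)) = √(0.852621·0.147379·0.00407021) = √(0.000511456) = 0.022615.
z = (0.814727 − 0.879661)/0.022615 = -0.064934/0.022615 = -2.871.
Two-sided p-value ≈ 2·Φ(−2.871) = 0.0041.

z = -2.871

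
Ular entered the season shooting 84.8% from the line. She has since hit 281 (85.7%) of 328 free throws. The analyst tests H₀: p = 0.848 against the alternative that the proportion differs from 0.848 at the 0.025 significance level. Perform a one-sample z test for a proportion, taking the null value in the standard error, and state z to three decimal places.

p̂ = 281/328 ≈ 0.85671.
Standard error under H₀: √(0.848×0.152/328) = 0.01982.
z = (0.85671 − 0.848)/0.01982 = 0.00871/0.01982 = 0.439.
p-value = 2·P(Z > 0.439) ≈ 0.6605; since p > α = 0.025, fail to reject H₀.

z = 0.439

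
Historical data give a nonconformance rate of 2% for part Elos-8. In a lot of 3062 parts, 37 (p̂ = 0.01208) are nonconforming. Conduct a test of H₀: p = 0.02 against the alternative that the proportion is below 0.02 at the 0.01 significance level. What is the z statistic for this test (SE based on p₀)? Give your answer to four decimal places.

z = -3.1290

p̂ = 37/3062 ≈ 0.0120836.
Under H₀, SE = √(0.02·0.98/3062) = √(6.40105e-06) = 0.0025300.
z = (0.0120836 − 0.02)/0.0025300 = -0.0079164/0.0025300 = -3.1290.
p-value = P(Z < -3.129) ≈ 0.0009, so at α = 0.01 we reject H₀.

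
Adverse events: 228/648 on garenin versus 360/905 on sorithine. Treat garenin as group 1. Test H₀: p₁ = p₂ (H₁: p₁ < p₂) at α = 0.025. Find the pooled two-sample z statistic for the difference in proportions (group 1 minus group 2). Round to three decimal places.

z = -1.840

p̂₁ = 228/648 = 0.351852, p̂₂ = 360/905 = 0.397790.
Pooled p̂ = (228+360)/(648+905) = 588/1553 = 0.378622.
SE = √(0.235267 × 0.00264818) = 0.024961.
z = (0.351852 − 0.397790)/0.024961 = -0.045938/0.024961 = -1.840.
p-value = P(Z < -1.840) ≈ 0.0329, so at α = 0.025 we fail to reject H₀.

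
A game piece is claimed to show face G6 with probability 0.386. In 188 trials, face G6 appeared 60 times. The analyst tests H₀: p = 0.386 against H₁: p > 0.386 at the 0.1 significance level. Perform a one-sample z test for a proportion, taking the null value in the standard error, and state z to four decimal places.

z = -1.8828

p̂ = 60/188 ≈ 0.319149.
Standard error under H₀: √(0.386×0.614/188) = 0.035506.
z = (0.319149 − 0.386)/0.035506 = -0.066851/0.035506 = -1.8828.
p-value = P(Z > -1.883) ≈ 0.9701; since p > α = 0.1, fail to reject H₀.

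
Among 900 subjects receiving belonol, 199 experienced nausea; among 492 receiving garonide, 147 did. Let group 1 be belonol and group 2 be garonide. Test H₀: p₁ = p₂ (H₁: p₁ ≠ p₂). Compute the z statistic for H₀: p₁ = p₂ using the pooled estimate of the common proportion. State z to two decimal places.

z = -3.21

p̂₁ = 199/900 ≈ 0.2211, p̂₂ = 147/492 ≈ 0.2988.
Pooled p̂ = (199+147)/(900+492) = 346/1392 = 0.2486.
SE = √(p̂(1−p̂)(1/n₁+1/n₂)) = √(0.2486·0.7514·0.00314363) = √(0.000587166) = 0.0242.
z = (0.2211 − 0.2988)/0.0242 = -0.0777/0.0242 = -3.21.
Two-sided p-value ≈ 2·Φ(−3.205) = 0.0013.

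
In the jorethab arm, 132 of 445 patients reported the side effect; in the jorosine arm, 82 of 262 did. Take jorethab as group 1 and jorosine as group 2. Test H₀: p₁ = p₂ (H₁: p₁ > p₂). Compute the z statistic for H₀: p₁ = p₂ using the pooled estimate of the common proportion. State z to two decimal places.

z = -0.46

p̂₁ = 132/445 ≈ 0.2966, p̂₂ = 82/262 ≈ 0.3130.
Pooled p̂ = (132+82)/(445+262) = 214/707 = 0.3027.
SE = √(0.211068 × 0.00606398) = 0.0358.
z = (0.2966 − 0.3130)/0.0358 = -0.0164/0.0358 = -0.46.
p-value = P(Z > -0.457) ≈ 0.6761.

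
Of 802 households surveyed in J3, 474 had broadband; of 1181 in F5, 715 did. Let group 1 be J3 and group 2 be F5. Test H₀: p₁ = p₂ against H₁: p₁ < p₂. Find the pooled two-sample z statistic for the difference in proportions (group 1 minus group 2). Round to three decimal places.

z = -0.642

p̂₁ = 474/802 = 0.59102, p̂₂ = 715/1181 = 0.60542.
Pooled p̂ = (474+715)/(802+1181) = 1189/1983 = 0.59960.
SE = √(0.240081 × 0.00209362) = 0.02242.
z = (0.59102 − 0.60542)/0.02242 = -0.01440/0.02242 = -0.642.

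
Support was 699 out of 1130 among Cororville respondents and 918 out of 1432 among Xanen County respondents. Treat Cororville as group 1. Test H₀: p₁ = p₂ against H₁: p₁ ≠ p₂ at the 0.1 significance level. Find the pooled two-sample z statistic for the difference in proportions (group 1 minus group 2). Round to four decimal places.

z = -1.1708

p̂₁ = 699/1130 ≈ 0.6185841, p̂₂ = 918/1432 ≈ 0.6410615.
Pooled p̂ = (699+918)/(1130+1432) = 1617/2562 = 0.6311475.
SE = √(p̂(1−p̂)(1/n₁+1/n₂)) = √(0.6311475·0.3688525·0.00158328) = √(0.000368588) = 0.0191986.
z = (0.6185841 − 0.6410615)/0.0191986 = -0.0224774/0.0191986 = -1.1708.
p-value = 2·P(Z > 1.171) ≈ 0.2417. With α = 0.1, fail to reject H₀.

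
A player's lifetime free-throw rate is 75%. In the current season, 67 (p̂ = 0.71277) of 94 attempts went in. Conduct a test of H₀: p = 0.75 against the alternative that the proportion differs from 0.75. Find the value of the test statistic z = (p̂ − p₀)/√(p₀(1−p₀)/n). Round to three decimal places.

p̂ = 67/94 ≈ 0.71277.
SE = √(p₀(1−p₀)/n) = √(0.1875/94) = 0.04466.
z = (0.71277 − 0.75)/0.04466 = -0.03723/0.04466 = -0.834.
p-value = 2·P(Z > 0.834) ≈ 0.4045.

z = -0.834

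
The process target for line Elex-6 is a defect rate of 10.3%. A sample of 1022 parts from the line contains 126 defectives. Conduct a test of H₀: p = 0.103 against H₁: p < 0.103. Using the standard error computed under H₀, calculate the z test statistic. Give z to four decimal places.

z = 2.1337

p̂ = 126/1022 ≈ 0.12328767.
Standard error under H₀: √(0.103×0.897/1022) = 0.00950800.
z = (0.12328767 − 0.103)/0.00950800 = 0.02028767/0.00950800 = 2.1337.
p-value = P(Z < 2.134) ≈ 0.9836.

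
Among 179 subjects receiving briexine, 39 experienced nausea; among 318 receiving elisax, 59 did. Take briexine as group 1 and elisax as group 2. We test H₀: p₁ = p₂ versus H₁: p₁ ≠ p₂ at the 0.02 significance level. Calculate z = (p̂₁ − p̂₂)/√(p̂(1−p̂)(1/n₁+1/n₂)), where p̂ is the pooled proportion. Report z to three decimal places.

z = 0.870

p̂₁ = 39/179 = 0.21788, p̂₂ = 59/318 = 0.18553.
Pooled p̂ = (39+59)/(179+318) = 98/497 = 0.19718.
SE = √(0.158302 × 0.00873125) = 0.03718.
z = (0.21788 − 0.18553)/0.03718 = 0.03235/0.03718 = 0.870.
Two-sided p-value ≈ 2·Φ(−0.870) = 0.3843, so at α = 0.02 we fail to reject H₀.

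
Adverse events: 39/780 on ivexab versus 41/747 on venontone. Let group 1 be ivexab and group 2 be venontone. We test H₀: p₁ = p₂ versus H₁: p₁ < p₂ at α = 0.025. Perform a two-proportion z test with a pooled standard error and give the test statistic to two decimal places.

z = -0.43

p̂₁ = 39/780 = 0.0500, p̂₂ = 41/747 = 0.0549.
Pooled p̂ = (39+41)/(780+747) = 80/1527 = 0.0524.
SE = √(0.0496456 × 0.00262074) = 0.0114.
z = (0.0500 − 0.0549)/0.0114 = -0.0049/0.0114 = -0.43.
p-value = P(Z < -0.428) ≈ 0.3342. With α = 0.025, fail to reject H₀.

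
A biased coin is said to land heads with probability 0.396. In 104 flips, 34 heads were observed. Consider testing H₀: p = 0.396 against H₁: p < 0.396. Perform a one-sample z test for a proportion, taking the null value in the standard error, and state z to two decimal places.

p̂ = 34/104 = 0.3269.
Standard error under H₀: √(0.396×0.604/104) = 0.0480.
z = (0.3269 − 0.396)/0.0480 = -0.0691/0.0480 = -1.44.

z = -1.44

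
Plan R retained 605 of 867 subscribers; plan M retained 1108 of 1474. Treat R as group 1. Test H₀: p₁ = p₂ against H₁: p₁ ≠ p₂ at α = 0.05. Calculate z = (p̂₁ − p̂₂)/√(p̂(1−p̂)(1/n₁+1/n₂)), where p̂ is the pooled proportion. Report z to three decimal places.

p̂₁ = 605/867 = 0.69781, p̂₂ = 1108/1474 = 0.75170.
Pooled p̂ = (605+1108)/(867+1474) = 1713/2341 = 0.73174.
SE = √(0.196297 × 0.00183183) = 0.01896.
z = (0.69781 − 0.75170)/0.01896 = -0.05389/0.01896 = -2.842.
p-value = 2·P(Z > 2.842) ≈ 0.0045, so at α = 0.05 we reject H₀.

z = -2.842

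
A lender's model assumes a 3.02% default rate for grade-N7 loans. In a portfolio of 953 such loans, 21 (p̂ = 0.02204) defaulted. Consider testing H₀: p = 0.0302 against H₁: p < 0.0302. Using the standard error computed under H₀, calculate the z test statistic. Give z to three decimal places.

p̂ = 21/953 ≈ 0.02204.
Under H₀, SE = √(0.0302·0.9698/953) = √(3.07324e-05) = 0.00554.
z = (0.02204 − 0.0302)/0.00554 = -0.00816/0.00554 = -1.473.
p-value = P(Z < -1.473) ≈ 0.0704.

z = -1.473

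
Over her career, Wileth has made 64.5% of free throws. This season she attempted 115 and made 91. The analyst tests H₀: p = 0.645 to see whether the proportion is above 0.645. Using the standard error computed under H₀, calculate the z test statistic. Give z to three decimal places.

p̂ = 91/115 ≈ 0.79130.
Standard error under H₀: √(0.645×0.355/115) = 0.04462.
z = (0.79130 − 0.645)/0.04462 = 0.14630/0.04462 = 3.279.

z = 3.279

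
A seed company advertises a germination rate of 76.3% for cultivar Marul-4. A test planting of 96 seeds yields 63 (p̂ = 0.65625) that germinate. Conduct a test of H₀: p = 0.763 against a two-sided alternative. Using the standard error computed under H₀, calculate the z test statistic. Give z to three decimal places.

p̂ = 63/96 ≈ 0.65625.
Under H₀, SE = √(0.763·0.237/96) = √(0.00188366) = 0.04340.
z = (0.65625 − 0.763)/0.04340 = -0.10675/0.04340 = -2.460.
Two-sided p-value ≈ 2·Φ(−2.460) = 0.0139.

z = -2.460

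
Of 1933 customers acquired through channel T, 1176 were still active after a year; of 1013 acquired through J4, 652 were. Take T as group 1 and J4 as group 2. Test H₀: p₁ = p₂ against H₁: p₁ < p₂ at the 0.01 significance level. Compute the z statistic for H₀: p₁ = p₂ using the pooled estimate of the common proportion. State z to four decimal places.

p̂₁ = 1176/1933 = 0.608381, p̂₂ = 652/1013 = 0.643633.
Pooled p̂ = (1176+652)/(1933+1013) = 1828/2946 = 0.620502.
SE = √(p̂(1−p̂)(1/n₁+1/n₂)) = √(0.620502·0.379498·0.0015045) = √(0.000354278) = 0.018822.
z = (0.608381 − 0.643633)/0.018822 = -0.035252/0.018822 = -1.8729.
p-value = P(Z < -1.873) ≈ 0.0305. With α = 0.01, fail to reject H₀.

z = -1.8729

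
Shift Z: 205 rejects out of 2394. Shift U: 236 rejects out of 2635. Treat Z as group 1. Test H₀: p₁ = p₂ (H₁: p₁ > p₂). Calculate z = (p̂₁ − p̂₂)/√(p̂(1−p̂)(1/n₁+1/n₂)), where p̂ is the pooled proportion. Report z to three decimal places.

p̂₁ = 205/2394 = 0.08563, p̂₂ = 236/2635 = 0.08956.
Pooled p̂ = (205+236)/(2394+2635) = 441/5029 = 0.08769.
SE = √(0.0800016 × 0.000797218) = 0.00799.
z = (0.08563 − 0.08956)/0.00799 = -0.00393/0.00799 = -0.492.
p-value = P(Z > -0.492) ≈ 0.6888.

z = -0.492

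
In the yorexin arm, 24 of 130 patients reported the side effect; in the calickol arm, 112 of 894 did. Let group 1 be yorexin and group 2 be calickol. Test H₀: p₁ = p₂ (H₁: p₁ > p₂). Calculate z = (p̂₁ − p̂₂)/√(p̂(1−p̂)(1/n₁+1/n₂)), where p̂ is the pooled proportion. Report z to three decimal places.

p̂₁ = 24/130 ≈ 0.18462, p̂₂ = 112/894 ≈ 0.12528.
Pooled p̂ = (24+112)/(130+894) = 136/1024 = 0.13281.
SE = √(0.115173 × 0.00881088) = 0.03186.
z = (0.18462 − 0.12528)/0.03186 = 0.05934/0.03186 = 1.863.
p-value = P(Z > 1.863) ≈ 0.0313.

z = 1.863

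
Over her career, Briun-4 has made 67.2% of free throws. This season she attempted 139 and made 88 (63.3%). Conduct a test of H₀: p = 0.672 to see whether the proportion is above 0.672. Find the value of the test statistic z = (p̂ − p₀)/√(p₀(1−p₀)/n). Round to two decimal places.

z = -0.98

p̂ = 88/139 ≈ 0.6331.
Standard error under H₀: √(0.672×0.328/139) = 0.0398.
z = (0.6331 − 0.672)/0.0398 = -0.0389/0.0398 = -0.98.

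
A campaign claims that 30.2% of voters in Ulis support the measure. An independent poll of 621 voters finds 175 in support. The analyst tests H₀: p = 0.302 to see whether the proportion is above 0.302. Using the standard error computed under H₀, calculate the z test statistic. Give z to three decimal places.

z = -1.096

p̂ = 175/621 = 0.281804.
Under H₀, SE = √(0.302·0.698/621) = √(0.000339446) = 0.018424.
z = (0.281804 − 0.302)/0.018424 = -0.020196/0.018424 = -1.096.
p-value = P(Z > -1.096) ≈ 0.8635.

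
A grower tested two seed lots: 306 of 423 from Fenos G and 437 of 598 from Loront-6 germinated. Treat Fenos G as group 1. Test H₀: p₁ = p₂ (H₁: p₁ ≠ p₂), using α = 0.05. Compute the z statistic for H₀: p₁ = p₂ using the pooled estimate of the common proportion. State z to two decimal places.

p̂₁ = 306/423 = 0.7234, p̂₂ = 437/598 = 0.7308.
Pooled p̂ = (306+437)/(423+598) = 743/1021 = 0.7277.
SE = √(0.198145 × 0.00403631) = 0.0283.
z = (0.7234 − 0.7308)/0.0283 = -0.0074/0.0283 = -0.26.
p-value = 2·P(Z > 0.260) ≈ 0.7945, so at α = 0.05 we fail to reject H₀.

z = -0.26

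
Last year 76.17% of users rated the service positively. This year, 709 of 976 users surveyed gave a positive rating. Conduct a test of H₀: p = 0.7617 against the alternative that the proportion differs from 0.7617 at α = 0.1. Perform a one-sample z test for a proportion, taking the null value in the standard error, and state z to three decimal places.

p̂ = 709/976 ≈ 0.72643.
Standard error under H₀: √(0.7617×0.2383/976) = 0.01364.
z = (0.72643 − 0.7617)/0.01364 = -0.03527/0.01364 = -2.586.
p-value = 2·P(Z > 2.586) ≈ 0.0097, so at α = 0.1 we reject H₀.

z = -2.586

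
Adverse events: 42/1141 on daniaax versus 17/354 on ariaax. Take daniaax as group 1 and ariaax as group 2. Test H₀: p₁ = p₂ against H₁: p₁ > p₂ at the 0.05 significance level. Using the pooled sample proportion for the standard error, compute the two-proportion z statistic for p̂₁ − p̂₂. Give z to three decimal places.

p̂₁ = 42/1141 ≈ 0.036810, p̂₂ = 17/354 ≈ 0.048023.
Pooled p̂ = (42+17)/(1141+354) = 59/1495 = 0.039465.
SE = √(0.0379074 × 0.00370128) = 0.011845.
z = (0.036810 − 0.048023)/0.011845 = -0.011213/0.011845 = -0.947.
p-value = P(Z > -0.947) ≈ 0.8281; since p > α = 0.05, fail to reject H₀.

z = -0.947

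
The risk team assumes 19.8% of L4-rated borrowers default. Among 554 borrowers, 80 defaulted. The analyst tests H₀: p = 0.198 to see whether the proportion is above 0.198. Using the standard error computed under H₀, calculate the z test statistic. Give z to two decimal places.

p̂ = 80/554 ≈ 0.1444.
SE = √(p₀(1−p₀)/n) = √(0.1588/554) = 0.0169.
z = (0.1444 − 0.198)/0.0169 = -0.0536/0.0169 = -3.17.

z = -3.17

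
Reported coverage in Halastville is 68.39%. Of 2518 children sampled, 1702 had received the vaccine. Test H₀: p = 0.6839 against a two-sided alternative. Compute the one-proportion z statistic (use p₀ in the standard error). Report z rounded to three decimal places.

p̂ = 1702/2518 = 0.67593.
SE = √(p₀(1−p₀)/n) = √(0.21618/2518) = 0.00927.
z = (0.67593 − 0.6839)/0.00927 = -0.00797/0.00927 = -0.860.
p-value = 2·P(Z > 0.860) ≈ 0.3899.

z = -0.860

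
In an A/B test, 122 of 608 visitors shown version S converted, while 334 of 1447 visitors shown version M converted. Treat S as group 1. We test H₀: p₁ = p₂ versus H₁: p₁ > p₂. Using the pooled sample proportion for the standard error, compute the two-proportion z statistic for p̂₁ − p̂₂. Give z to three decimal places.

z = -1.502

p̂₁ = 122/608 = 0.20066, p̂₂ = 334/1447 = 0.23082.
Pooled p̂ = (122+334)/(608+1447) = 456/2055 = 0.22190.
SE = √(p̂(1−p̂)(1/n₁+1/n₂)) = √(0.22190·0.77810·0.00233582) = √(0.000403301) = 0.02008.
z = (0.20066 − 0.23082)/0.02008 = -0.03016/0.02008 = -1.502.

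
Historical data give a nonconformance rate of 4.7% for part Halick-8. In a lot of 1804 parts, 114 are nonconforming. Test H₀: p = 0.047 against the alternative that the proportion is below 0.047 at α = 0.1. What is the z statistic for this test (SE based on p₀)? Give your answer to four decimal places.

z = 3.2497

p̂ = 114/1804 ≈ 0.06319290.
Under H₀, SE = √(0.047·0.953/1804) = √(2.48287e-05) = 0.00498284.
z = (0.06319290 − 0.047)/0.00498284 = 0.01619290/0.00498284 = 3.2497.
p-value = P(Z < 3.250) ≈ 0.9994. With α = 0.1, fail to reject H₀.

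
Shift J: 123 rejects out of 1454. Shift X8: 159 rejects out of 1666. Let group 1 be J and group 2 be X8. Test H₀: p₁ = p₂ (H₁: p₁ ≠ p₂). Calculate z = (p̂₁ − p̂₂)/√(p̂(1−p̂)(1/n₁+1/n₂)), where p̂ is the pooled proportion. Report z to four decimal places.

z = -1.0538

p̂₁ = 123/1454 = 0.084594, p̂₂ = 159/1666 = 0.095438.
Pooled p̂ = (123+159)/(1454+1666) = 282/3120 = 0.090385.
SE = √(0.0822152 × 0.001288) = 0.010290.
z = (0.084594 − 0.095438)/0.010290 = -0.010844/0.010290 = -1.0538.
p-value = 2·P(Z > 1.054) ≈ 0.2920.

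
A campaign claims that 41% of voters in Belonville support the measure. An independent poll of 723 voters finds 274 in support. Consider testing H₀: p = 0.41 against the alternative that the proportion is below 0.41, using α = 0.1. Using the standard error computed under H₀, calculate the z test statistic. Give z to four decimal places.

p̂ = 274/723 = 0.378976.
SE = √(p₀(1−p₀)/n) = √(0.2419/723) = 0.018291.
z = (0.378976 − 0.41)/0.018291 = -0.031024/0.018291 = -1.6961.
p-value = P(Z < -1.696) ≈ 0.0449; since p < α = 0.1, reject H₀.

z = -1.6961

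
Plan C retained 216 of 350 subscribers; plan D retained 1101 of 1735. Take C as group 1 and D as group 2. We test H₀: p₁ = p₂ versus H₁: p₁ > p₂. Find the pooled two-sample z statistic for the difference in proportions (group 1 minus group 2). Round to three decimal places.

p̂₁ = 216/350 = 0.61714, p̂₂ = 1101/1735 = 0.63458.
Pooled p̂ = (216+1101)/(350+1735) = 1317/2085 = 0.63165.
SE = √(0.232667 × 0.00343351) = 0.02826.
z = (0.61714 − 0.63458)/0.02826 = -0.01744/0.02826 = -0.617.

z = -0.617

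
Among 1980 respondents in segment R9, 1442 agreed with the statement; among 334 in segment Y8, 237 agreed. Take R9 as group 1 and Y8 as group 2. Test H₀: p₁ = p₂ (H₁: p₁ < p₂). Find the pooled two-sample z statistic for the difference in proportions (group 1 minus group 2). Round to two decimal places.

p̂₁ = 1442/1980 ≈ 0.7283, p̂₂ = 237/334 ≈ 0.7096.
Pooled p̂ = (1442+237)/(1980+334) = 1679/2314 = 0.7256.
SE = √(0.199112 × 0.00349906) = 0.0264.
z = (0.7283 − 0.7096)/0.0264 = 0.0187/0.0264 = 0.71.

z = 0.71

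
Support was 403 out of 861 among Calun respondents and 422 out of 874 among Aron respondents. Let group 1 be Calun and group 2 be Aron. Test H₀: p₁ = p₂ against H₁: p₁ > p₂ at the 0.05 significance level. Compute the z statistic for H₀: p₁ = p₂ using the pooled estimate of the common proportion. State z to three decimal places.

p̂₁ = 403/861 ≈ 0.46806, p̂₂ = 422/874 ≈ 0.48284.
Pooled p̂ = (403+422)/(861+874) = 825/1735 = 0.47550.
SE = √(p̂(1−p̂)(1/n₁+1/n₂)) = √(0.47550·0.52450·0.0023056) = √(0.000575018) = 0.02398.
z = (0.46806 − 0.48284)/0.02398 = -0.01478/0.02398 = -0.616.
p-value = P(Z > -0.616) ≈ 0.7311; since p > α = 0.05, fail to reject H₀.

z = -0.616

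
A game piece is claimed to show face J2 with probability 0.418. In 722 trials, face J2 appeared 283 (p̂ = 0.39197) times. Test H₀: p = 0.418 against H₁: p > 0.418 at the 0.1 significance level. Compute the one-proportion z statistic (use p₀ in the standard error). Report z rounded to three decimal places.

p̂ = 283/722 ≈ 0.39197.
SE = √(p₀(1−p₀)/n) = √(0.24328/722) = 0.01836.
z = (0.39197 − 0.418)/0.01836 = -0.02603/0.01836 = -1.418.
p-value = P(Z > -1.418) ≈ 0.9219. With α = 0.1, fail to reject H₀.

z = -1.418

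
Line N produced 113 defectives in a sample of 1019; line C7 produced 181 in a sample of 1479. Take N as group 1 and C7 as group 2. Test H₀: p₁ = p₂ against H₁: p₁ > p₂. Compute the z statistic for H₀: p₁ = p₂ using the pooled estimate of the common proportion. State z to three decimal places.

p̂₁ = 113/1019 = 0.11089, p̂₂ = 181/1479 = 0.12238.
Pooled p̂ = (113+181)/(1019+1479) = 294/2498 = 0.11769.
SE = √(0.103842 × 0.00165749) = 0.01312.
z = (0.11089 − 0.12238)/0.01312 = -0.01149/0.01312 = -0.876.

z = -0.876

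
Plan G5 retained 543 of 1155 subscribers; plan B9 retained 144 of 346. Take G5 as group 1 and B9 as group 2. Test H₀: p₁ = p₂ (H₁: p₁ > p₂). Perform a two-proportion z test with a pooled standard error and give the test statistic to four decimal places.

p̂₁ = 543/1155 = 0.470130, p̂₂ = 144/346 = 0.416185.
Pooled p̂ = (543+144)/(1155+346) = 687/1501 = 0.457695.
SE = √(0.24821 × 0.00375597) = 0.030533.
z = (0.470130 − 0.416185)/0.030533 = 0.053945/0.030533 = 1.7668.
p-value = P(Z > 1.767) ≈ 0.0386.

z = 1.7668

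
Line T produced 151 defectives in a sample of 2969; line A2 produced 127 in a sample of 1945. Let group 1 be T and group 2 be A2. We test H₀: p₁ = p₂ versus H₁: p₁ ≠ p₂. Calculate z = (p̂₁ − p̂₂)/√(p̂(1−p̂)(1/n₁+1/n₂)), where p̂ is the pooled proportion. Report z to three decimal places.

z = -2.142

p̂₁ = 151/2969 = 0.05086, p̂₂ = 127/1945 = 0.06530.
Pooled p̂ = (151+127)/(2969+1945) = 278/4914 = 0.05657.
SE = √(0.0533725 × 0.000850953) = 0.00674.
z = (0.05086 − 0.06530)/0.00674 = -0.01444/0.00674 = -2.142.
Two-sided p-value ≈ 2·Φ(−2.142) = 0.0322.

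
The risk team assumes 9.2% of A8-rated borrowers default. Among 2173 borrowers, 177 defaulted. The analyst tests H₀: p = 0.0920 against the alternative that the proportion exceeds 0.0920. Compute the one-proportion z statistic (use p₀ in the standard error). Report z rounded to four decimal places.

p̂ = 177/2173 = 0.0814542.
Standard error under H₀: √(0.092×0.908/2173) = 0.0062002.
z = (0.0814542 − 0.092)/0.0062002 = -0.0105458/0.0062002 = -1.7009.

z = -1.7009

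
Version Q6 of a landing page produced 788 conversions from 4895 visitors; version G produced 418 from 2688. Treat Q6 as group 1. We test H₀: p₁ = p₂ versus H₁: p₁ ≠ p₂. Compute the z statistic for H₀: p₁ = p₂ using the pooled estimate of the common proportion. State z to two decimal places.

z = 0.62

p̂₁ = 788/4895 = 0.1610, p̂₂ = 418/2688 = 0.1555.
Pooled p̂ = (788+418)/(4895+2688) = 1206/7583 = 0.1590.
SE = √(0.133746 × 0.000576314) = 0.0088.
z = (0.1610 − 0.1555)/0.0088 = 0.0055/0.0088 = 0.62.
p-value = 2·P(Z > 0.624) ≈ 0.5329.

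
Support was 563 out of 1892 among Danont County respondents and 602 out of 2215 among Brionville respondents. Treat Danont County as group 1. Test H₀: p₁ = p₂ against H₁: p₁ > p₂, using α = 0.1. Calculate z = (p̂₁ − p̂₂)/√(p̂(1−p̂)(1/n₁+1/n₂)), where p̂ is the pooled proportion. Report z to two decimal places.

z = 1.83

p̂₁ = 563/1892 ≈ 0.2976, p̂₂ = 602/2215 ≈ 0.2718.
Pooled p̂ = (563+602)/(1892+2215) = 1165/4107 = 0.2837.
SE = √(0.203198 × 0.000980008) = 0.0141.
z = (0.2976 − 0.2718)/0.0141 = 0.0258/0.0141 = 1.83.
p-value = P(Z > 1.827) ≈ 0.0338; since p < α = 0.1, reject H₀.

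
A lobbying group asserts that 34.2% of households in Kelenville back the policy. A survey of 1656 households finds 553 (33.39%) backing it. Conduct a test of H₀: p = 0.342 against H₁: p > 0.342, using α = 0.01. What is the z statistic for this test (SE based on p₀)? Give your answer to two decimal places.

z = -0.69

p̂ = 553/1656 = 0.3339.
Under H₀, SE = √(0.342·0.658/1656) = √(0.000135891) = 0.0117.
z = (0.3339 − 0.342)/0.0117 = -0.0081/0.0117 = -0.69.
p-value = P(Z > -0.692) ≈ 0.7554. With α = 0.01, fail to reject H₀.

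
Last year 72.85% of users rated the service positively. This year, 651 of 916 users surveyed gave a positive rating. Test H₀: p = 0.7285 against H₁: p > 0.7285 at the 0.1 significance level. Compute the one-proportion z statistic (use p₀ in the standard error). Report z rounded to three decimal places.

p̂ = 651/916 ≈ 0.710699.
Under H₀, SE = √(0.7285·0.2715/916) = √(0.000215925) = 0.014694.
z = (0.710699 − 0.7285)/0.014694 = -0.017801/0.014694 = -1.211.
p-value = P(Z > -1.211) ≈ 0.8871. With α = 0.1, fail to reject H₀.

z = -1.211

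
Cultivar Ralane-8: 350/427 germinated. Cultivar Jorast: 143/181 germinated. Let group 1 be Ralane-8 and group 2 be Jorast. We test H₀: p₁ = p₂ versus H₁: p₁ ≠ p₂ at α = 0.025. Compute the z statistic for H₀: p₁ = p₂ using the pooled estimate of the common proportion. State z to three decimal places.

p̂₁ = 350/427 = 0.819672, p̂₂ = 143/181 = 0.790055.
Pooled p̂ = (350+143)/(427+181) = 493/608 = 0.810855.
SE = √(0.153369 × 0.00786678) = 0.034735.
z = (0.819672 − 0.790055)/0.034735 = 0.029617/0.034735 = 0.853.
p-value = 2·P(Z > 0.853) ≈ 0.3939, so at α = 0.025 we fail to reject H₀.

z = 0.853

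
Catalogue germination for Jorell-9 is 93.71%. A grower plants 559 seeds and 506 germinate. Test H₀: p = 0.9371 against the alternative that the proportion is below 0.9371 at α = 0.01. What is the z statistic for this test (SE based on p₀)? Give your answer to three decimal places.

z = -3.108

p̂ = 506/559 = 0.905188.
SE = √(p₀(1−p₀)/n) = √(0.058944/559) = 0.010269.
z = (0.905188 − 0.9371)/0.010269 = -0.031912/0.010269 = -3.108.
p-value = P(Z < -3.108) ≈ 0.0009. With α = 0.01, reject H₀.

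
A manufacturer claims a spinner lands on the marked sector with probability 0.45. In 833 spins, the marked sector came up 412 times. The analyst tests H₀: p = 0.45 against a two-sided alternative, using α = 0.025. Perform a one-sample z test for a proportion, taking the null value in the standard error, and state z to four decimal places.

p̂ = 412/833 ≈ 0.494598.
Under H₀, SE = √(0.45·0.55/833) = √(0.000297119) = 0.017237.
z = (0.494598 − 0.45)/0.017237 = 0.044598/0.017237 = 2.5873.
p-value = 2·P(Z > 2.587) ≈ 0.0097, so at α = 0.025 we reject H₀.

z = 2.5873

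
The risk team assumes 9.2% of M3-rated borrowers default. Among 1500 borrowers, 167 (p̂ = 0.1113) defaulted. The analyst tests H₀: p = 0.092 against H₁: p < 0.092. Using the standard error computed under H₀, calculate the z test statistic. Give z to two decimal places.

p̂ = 167/1500 ≈ 0.11133.
Under H₀, SE = √(0.092·0.908/1500) = √(5.56907e-05) = 0.00746.
z = (0.11133 − 0.092)/0.00746 = 0.01933/0.00746 = 2.59.

z = 2.59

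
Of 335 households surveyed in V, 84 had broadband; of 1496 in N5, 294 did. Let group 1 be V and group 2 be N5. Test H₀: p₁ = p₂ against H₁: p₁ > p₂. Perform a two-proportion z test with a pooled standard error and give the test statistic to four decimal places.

p̂₁ = 84/335 ≈ 0.250746, p̂₂ = 294/1496 ≈ 0.196524.
Pooled p̂ = (84+294)/(335+1496) = 378/1831 = 0.206445.
SE = √(0.163825 × 0.00365352) = 0.024465.
z = (0.250746 − 0.196524)/0.024465 = 0.054222/0.024465 = 2.2163.
p-value = P(Z > 2.216) ≈ 0.0133.

z = 2.2163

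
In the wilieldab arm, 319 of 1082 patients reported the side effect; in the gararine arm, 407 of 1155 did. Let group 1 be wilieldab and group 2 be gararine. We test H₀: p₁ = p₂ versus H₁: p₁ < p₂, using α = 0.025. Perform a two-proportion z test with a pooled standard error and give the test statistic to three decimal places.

z = -2.906

p̂₁ = 319/1082 ≈ 0.29482, p̂₂ = 407/1155 ≈ 0.35238.
Pooled p̂ = (319+407)/(1082+1155) = 726/2237 = 0.32454.
SE = √(0.219214 × 0.00179002) = 0.01981.
z = (0.29482 − 0.35238)/0.01981 = -0.05756/0.01981 = -2.906.
p-value = P(Z < -2.906) ≈ 0.0018. With α = 0.025, reject H₀.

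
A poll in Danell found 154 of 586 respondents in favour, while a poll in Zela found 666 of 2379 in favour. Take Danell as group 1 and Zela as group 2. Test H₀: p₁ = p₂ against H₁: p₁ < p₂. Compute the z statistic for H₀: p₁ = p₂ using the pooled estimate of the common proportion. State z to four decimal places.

p̂₁ = 154/586 = 0.262799, p̂₂ = 666/2379 = 0.279950.
Pooled p̂ = (154+666)/(586+2379) = 820/2965 = 0.276560.
SE = √(p̂(1−p̂)(1/n₁+1/n₂)) = √(0.276560·0.723440·0.00212683) = √(0.000425524) = 0.020628.
z = (0.262799 − 0.279950)/0.020628 = -0.017151/0.020628 = -0.8314.

z = -0.8314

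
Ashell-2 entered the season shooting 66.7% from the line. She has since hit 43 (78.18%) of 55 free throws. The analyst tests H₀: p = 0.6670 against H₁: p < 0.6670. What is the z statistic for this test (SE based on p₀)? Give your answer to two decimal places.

z = 1.81

p̂ = 43/55 = 0.7818.
Under H₀, SE = √(0.667·0.333/55) = √(0.00403838) = 0.0635.
z = (0.7818 − 0.667)/0.0635 = 0.1148/0.0635 = 1.81.
p-value = P(Z < 1.807) ≈ 0.9646.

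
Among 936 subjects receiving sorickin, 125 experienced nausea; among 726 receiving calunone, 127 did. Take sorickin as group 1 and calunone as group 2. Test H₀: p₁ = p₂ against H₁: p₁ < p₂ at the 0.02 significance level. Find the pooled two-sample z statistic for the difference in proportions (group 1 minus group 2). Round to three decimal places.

z = -2.333

p̂₁ = 125/936 ≈ 0.13355, p̂₂ = 127/726 ≈ 0.17493.
Pooled p̂ = (125+127)/(936+726) = 252/1662 = 0.15162.
SE = √(0.128635 × 0.00244579) = 0.01774.
z = (0.13355 − 0.17493)/0.01774 = -0.04138/0.01774 = -2.333.
p-value = P(Z < -2.333) ≈ 0.0098; since p < α = 0.02, reject H₀.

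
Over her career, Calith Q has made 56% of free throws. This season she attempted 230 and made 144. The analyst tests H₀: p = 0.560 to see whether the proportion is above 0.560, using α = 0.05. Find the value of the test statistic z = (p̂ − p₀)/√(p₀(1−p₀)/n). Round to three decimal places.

z = 2.019

p̂ = 144/230 ≈ 0.62609.
Under H₀, SE = √(0.56·0.44/230) = √(0.0010713) = 0.03273.
z = (0.62609 − 0.56)/0.03273 = 0.06609/0.03273 = 2.019.
p-value = P(Z > 2.019) ≈ 0.0217; since p < α = 0.05, reject H₀.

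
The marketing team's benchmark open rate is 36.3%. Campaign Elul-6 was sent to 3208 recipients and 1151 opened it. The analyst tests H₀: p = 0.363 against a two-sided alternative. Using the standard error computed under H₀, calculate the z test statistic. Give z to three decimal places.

z = -0.496

p̂ = 1151/3208 = 0.35879.
Under H₀, SE = √(0.363·0.637/3208) = √(7.20795e-05) = 0.00849.
z = (0.35879 − 0.363)/0.00849 = -0.00421/0.00849 = -0.496.
Two-sided p-value ≈ 2·Φ(−0.496) = 0.6200.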